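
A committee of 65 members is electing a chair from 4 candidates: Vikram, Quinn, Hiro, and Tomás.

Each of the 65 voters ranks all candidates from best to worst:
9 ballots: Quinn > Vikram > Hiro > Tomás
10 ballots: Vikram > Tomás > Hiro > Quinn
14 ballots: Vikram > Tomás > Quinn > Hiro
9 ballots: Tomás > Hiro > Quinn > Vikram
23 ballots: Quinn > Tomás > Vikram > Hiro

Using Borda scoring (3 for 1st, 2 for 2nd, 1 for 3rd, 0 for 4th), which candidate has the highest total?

Vikram: 9×2 + 10×3 + 14×3 + 9×0 + 23×1 = 113
Quinn: 9×3 + 10×0 + 14×1 + 9×1 + 23×3 = 119
Hiro: 9×1 + 10×1 + 14×0 + 9×2 + 23×0 = 37
Tomás: 9×0 + 10×2 + 14×2 + 9×3 + 23×2 = 121

Tomás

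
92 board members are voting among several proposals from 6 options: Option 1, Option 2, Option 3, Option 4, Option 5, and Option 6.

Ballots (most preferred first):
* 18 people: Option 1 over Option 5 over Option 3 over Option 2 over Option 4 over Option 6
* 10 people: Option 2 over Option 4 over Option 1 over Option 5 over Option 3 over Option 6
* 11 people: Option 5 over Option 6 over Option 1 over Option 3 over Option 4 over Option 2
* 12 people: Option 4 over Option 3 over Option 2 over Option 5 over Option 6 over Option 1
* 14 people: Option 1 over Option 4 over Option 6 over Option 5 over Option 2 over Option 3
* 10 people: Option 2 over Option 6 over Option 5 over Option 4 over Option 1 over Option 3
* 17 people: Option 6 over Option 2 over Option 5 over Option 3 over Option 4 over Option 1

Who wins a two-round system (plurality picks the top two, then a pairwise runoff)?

Option 2

Round 1 first-place votes: Option 1 32, Option 2 20, Option 3 0, Option 4 12, Option 5 11, Option 6 17. Option 1 and Option 2 advance.
Runoff: Option 1 is ranked above Option 2 on 43 ballots, Option 2 above Option 1 on 49.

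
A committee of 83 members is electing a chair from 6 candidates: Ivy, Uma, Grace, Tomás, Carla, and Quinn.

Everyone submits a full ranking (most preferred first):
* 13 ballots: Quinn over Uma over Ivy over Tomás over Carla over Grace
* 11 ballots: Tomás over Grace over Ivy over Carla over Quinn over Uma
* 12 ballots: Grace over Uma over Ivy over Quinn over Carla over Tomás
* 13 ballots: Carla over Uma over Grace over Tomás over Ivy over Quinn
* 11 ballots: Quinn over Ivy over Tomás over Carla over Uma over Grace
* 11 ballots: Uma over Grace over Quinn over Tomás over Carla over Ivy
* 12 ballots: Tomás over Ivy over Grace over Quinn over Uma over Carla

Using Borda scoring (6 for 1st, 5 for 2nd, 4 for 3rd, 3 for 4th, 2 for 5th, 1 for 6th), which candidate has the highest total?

Uma

Ivy: 13×4 + 11×4 + 12×4 + 13×2 + 11×5 + 11×1 + 12×5 = 296
Uma: 13×5 + 11×1 + 12×5 + 13×5 + 11×2 + 11×6 + 12×2 = 313
Grace: 13×1 + 11×5 + 12×6 + 13×4 + 11×1 + 11×5 + 12×4 = 306
Tomás: 13×3 + 11×6 + 12×1 + 13×3 + 11×4 + 11×3 + 12×6 = 305
Carla: 13×2 + 11×3 + 12×2 + 13×6 + 11×3 + 11×2 + 12×1 = 228
Quinn: 13×6 + 11×2 + 12×3 + 13×1 + 11×6 + 11×4 + 12×3 = 295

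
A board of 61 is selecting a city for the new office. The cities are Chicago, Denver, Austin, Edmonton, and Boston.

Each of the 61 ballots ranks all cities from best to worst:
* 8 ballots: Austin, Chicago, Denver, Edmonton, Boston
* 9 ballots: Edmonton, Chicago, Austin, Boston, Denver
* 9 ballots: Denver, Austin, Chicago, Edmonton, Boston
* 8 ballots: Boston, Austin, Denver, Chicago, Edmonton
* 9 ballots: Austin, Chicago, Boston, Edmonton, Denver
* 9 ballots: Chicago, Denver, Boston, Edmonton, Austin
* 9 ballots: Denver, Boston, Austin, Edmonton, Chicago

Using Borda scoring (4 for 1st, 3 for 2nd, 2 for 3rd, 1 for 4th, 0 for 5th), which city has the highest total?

Austin

Chicago: 8×3 + 9×3 + 9×2 + 8×1 + 9×3 + 9×4 + 9×0 = 140
Denver: 8×2 + 9×0 + 9×4 + 8×2 + 9×0 + 9×3 + 9×4 = 131
Austin: 8×4 + 9×2 + 9×3 + 8×3 + 9×4 + 9×0 + 9×2 = 155
Edmonton: 8×1 + 9×4 + 9×1 + 8×0 + 9×1 + 9×1 + 9×1 = 80
Boston: 8×0 + 9×1 + 9×0 + 8×4 + 9×2 + 9×2 + 9×3 = 104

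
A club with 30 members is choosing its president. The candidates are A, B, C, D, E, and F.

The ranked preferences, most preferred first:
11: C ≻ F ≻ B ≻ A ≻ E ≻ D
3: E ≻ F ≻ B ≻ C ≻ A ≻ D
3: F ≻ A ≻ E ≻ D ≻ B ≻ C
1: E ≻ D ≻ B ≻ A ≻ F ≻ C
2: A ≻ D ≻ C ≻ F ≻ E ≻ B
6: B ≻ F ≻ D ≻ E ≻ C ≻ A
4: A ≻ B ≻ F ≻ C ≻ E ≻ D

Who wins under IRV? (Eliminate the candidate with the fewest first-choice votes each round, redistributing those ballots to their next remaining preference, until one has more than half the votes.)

Round 1: A 6, B 6, C 11, D 0, E 4, F 3. D eliminated.
Round 2: A 6, B 6, C 11, E 4, F 3. F eliminated.
Round 3: A 9, B 6, C 11, E 4. E eliminated.
Round 4: A 9, B 10, C 11. A eliminated.
Round 5: B 17, C 13. B has a majority (≥16).

B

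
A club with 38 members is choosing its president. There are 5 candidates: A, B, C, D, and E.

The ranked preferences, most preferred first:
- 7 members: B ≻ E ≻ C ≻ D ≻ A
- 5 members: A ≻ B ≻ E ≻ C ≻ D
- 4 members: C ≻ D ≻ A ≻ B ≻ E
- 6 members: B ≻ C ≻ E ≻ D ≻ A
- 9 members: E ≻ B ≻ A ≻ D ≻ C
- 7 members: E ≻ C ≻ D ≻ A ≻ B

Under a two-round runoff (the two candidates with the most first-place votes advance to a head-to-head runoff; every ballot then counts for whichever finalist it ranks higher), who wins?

B

Round 1 first-place votes: A 5, B 13, C 4, D 0, E 16. E and B advance.
Runoff: E is ranked above B on 16 ballots, B above E on 22.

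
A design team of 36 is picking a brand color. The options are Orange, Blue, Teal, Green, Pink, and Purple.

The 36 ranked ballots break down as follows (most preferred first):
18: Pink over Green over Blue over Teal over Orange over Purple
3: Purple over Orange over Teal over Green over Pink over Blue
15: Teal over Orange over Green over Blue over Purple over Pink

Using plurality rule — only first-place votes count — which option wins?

First-place votes: Orange 0, Blue 0, Teal 15, Green 0, Pink 18, Purple 3.

Pink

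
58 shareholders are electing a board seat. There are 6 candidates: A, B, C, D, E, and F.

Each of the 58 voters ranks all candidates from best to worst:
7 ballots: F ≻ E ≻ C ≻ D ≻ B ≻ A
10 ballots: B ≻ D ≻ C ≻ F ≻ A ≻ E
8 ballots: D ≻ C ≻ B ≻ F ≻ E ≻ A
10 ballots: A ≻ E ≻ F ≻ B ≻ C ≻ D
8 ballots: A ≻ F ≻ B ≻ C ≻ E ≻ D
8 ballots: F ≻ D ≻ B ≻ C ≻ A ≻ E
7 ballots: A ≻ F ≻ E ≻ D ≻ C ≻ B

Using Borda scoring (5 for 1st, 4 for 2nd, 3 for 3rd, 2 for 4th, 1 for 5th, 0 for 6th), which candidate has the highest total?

F

A: 7×0 + 10×1 + 8×0 + 10×5 + 8×5 + 8×1 + 7×5 = 143
B: 7×1 + 10×5 + 8×3 + 10×2 + 8×3 + 8×3 + 7×0 = 149
C: 7×3 + 10×3 + 8×4 + 10×1 + 8×2 + 8×2 + 7×1 = 132
D: 7×2 + 10×4 + 8×5 + 10×0 + 8×0 + 8×4 + 7×2 = 140
E: 7×4 + 10×0 + 8×1 + 10×4 + 8×1 + 8×0 + 7×3 = 105
F: 7×5 + 10×2 + 8×2 + 10×3 + 8×4 + 8×5 + 7×4 = 201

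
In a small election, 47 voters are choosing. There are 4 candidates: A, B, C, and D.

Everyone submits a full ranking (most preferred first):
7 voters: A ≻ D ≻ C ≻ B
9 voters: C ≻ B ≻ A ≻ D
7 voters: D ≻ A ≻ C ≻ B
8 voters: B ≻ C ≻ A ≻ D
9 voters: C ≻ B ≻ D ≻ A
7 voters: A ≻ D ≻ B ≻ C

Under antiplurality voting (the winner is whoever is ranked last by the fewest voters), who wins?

Last-place votes: A 9, B 14, C 7, D 17.

C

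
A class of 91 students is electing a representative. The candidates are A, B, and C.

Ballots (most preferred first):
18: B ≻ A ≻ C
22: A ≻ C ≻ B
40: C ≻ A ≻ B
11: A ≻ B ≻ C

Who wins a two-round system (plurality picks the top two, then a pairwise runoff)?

A

Round 1 first-place votes: A 33, B 18, C 40. C and A advance.
Runoff: C is ranked above A on 40 ballots, A above C on 51.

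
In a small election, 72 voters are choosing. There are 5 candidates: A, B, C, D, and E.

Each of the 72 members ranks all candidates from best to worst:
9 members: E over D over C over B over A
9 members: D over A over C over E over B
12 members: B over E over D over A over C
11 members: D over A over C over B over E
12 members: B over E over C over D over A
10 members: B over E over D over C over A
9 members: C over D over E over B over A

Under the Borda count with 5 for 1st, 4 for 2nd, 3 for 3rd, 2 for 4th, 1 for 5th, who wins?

A: 9×1 + 9×4 + 12×2 + 11×4 + 12×1 + 10×1 + 9×1 = 144
B: 9×2 + 9×1 + 12×5 + 11×2 + 12×5 + 10×5 + 9×2 = 237
C: 9×3 + 9×3 + 12×1 + 11×3 + 12×3 + 10×2 + 9×5 = 200
D: 9×4 + 9×5 + 12×3 + 11×5 + 12×2 + 10×3 + 9×4 = 262
E: 9×5 + 9×2 + 12×4 + 11×1 + 12×4 + 10×4 + 9×3 = 237

D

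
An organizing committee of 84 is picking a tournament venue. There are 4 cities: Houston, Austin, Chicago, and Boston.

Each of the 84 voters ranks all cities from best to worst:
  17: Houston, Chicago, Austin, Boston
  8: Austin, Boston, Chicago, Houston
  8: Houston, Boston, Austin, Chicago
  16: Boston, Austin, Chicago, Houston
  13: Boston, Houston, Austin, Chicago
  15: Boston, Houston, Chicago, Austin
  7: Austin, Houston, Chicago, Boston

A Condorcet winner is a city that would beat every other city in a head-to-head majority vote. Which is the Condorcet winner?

Boston vs Houston: 52–32
Boston vs Austin: 52–32
Boston vs Chicago: 60–24
Boston beats every other city.

Boston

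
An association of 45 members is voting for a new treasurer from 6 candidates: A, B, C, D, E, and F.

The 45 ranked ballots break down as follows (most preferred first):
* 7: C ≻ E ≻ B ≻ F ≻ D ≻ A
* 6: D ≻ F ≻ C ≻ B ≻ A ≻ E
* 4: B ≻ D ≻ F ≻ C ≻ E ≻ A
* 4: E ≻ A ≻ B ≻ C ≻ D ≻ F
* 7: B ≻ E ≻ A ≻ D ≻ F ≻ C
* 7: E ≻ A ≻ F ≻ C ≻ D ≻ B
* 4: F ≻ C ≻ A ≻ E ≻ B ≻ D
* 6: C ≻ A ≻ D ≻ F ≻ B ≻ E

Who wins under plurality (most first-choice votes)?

First-place votes: A 0, B 11, C 13, D 6, E 11, F 4.

C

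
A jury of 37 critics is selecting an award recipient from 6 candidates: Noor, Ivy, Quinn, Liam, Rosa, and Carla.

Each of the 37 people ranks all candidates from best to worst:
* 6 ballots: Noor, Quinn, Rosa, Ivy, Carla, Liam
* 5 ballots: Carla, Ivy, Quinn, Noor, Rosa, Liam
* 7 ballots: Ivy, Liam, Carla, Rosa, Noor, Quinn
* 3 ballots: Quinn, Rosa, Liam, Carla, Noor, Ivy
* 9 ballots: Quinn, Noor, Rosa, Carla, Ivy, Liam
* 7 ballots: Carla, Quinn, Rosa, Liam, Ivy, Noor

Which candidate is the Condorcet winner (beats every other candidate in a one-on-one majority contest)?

Carla

Carla vs Noor: 22–15
Carla vs Ivy: 24–13
Carla vs Quinn: 19–18
Carla vs Liam: 27–10
Carla vs Rosa: 19–18
Carla beats every other candidate.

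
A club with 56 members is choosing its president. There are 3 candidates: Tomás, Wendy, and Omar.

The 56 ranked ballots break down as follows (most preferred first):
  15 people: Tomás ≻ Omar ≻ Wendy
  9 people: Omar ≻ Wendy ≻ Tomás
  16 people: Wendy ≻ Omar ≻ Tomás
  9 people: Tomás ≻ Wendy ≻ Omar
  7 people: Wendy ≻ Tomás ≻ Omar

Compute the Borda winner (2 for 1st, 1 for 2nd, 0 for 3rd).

Wendy

Tomás: 15×2 + 9×0 + 16×0 + 9×2 + 7×1 = 55
Wendy: 15×0 + 9×1 + 16×2 + 9×1 + 7×2 = 64
Omar: 15×1 + 9×2 + 16×1 + 9×0 + 7×0 = 49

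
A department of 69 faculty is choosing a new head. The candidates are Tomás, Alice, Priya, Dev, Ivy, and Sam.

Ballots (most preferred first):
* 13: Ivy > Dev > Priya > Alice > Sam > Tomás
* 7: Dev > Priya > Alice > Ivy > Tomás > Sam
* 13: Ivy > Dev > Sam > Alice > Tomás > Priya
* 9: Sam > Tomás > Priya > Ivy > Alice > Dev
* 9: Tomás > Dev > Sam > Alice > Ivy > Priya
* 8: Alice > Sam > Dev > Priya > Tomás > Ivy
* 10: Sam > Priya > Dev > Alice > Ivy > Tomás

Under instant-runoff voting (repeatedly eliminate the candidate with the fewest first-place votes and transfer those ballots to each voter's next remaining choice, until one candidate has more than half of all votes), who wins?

Sam

Round 1: Tomás 9, Alice 8, Priya 0, Dev 7, Ivy 26, Sam 19. Priya eliminated.
Round 2: Tomás 9, Alice 8, Dev 7, Ivy 26, Sam 19. Dev eliminated.
Round 3: Tomás 9, Alice 15, Ivy 26, Sam 19. Tomás eliminated.
Round 4: Alice 15, Ivy 26, Sam 28. Alice eliminated.
Round 5: Ivy 33, Sam 36. Sam has a majority (≥35).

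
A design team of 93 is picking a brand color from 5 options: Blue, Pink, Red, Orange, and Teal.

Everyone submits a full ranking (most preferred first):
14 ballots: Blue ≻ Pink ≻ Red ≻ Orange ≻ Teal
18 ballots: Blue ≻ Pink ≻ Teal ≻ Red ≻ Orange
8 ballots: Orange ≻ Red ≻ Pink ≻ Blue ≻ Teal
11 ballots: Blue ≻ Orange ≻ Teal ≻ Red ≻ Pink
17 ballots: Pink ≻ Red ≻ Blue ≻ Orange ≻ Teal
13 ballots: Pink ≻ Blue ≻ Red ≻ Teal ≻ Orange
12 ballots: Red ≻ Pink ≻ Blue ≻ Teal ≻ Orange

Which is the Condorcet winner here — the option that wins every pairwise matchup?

Pink vs Blue: 50–43
Pink vs Red: 62–31
Pink vs Orange: 74–19
Pink vs Teal: 82–11
Pink beats every other option.

Pink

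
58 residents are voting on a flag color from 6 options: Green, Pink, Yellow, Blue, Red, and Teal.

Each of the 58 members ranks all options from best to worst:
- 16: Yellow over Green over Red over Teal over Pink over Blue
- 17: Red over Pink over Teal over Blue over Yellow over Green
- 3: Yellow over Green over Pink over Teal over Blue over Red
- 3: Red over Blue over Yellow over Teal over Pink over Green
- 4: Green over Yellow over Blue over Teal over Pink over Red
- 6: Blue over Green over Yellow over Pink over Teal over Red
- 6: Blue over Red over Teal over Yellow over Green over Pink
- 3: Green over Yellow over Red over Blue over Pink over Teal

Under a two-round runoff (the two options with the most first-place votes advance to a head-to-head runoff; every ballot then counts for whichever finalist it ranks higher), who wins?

Yellow

Round 1 first-place votes: Green 7, Pink 0, Yellow 19, Blue 12, Red 20, Teal 0. Red and Yellow advance.
Runoff: Red is ranked above Yellow on 26 ballots, Yellow above Red on 32.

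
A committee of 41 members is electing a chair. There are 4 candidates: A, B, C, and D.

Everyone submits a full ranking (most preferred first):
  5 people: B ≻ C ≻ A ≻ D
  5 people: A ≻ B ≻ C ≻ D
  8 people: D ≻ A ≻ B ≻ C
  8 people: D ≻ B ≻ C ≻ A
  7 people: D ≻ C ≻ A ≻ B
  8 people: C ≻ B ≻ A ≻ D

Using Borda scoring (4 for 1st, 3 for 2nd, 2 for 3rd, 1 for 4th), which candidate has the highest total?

D

A: 5×2 + 5×4 + 8×3 + 8×1 + 7×2 + 8×2 = 92
B: 5×4 + 5×3 + 8×2 + 8×3 + 7×1 + 8×3 = 106
C: 5×3 + 5×2 + 8×1 + 8×2 + 7×3 + 8×4 = 102
D: 5×1 + 5×1 + 8×4 + 8×4 + 7×4 + 8×1 = 110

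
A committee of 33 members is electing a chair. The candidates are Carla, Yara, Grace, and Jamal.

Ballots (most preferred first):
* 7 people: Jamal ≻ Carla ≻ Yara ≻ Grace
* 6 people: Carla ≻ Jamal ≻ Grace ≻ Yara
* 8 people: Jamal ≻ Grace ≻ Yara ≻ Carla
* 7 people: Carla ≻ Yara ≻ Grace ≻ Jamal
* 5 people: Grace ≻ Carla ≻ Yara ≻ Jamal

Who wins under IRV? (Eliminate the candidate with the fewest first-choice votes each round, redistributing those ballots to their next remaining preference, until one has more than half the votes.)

Carla

Round 1: Carla 13, Yara 0, Grace 5, Jamal 15. Yara eliminated.
Round 2: Carla 13, Grace 5, Jamal 15. Grace eliminated.
Round 3: Carla 18, Jamal 15. Carla has a majority (≥17).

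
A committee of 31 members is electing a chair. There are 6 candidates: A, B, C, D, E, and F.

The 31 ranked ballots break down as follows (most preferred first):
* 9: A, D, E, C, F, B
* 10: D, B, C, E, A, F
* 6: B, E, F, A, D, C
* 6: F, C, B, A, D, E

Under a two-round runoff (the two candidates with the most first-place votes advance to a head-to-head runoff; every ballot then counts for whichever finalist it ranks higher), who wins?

A

Round 1 first-place votes: A 9, B 6, C 0, D 10, E 0, F 6. D and A advance.
Runoff: D is ranked above A on 10 ballots, A above D on 21.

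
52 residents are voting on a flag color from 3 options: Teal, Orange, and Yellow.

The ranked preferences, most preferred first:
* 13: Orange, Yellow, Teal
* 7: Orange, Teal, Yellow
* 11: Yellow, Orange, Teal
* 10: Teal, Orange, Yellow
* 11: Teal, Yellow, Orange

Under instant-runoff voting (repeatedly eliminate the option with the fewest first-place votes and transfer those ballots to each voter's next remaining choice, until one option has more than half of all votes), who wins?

Orange

Round 1: Teal 21, Orange 20, Yellow 11. Yellow eliminated.
Round 2: Teal 21, Orange 31. Orange has a majority (≥27).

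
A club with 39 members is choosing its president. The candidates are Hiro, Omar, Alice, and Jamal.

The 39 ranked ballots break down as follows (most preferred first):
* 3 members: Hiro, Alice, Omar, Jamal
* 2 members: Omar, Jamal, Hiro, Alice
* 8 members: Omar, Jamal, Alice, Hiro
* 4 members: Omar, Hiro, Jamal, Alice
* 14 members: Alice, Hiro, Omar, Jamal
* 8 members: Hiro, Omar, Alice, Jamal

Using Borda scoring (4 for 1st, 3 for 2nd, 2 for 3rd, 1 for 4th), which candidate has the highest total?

Hiro: 3×4 + 2×2 + 8×1 + 4×3 + 14×3 + 8×4 = 110
Omar: 3×2 + 2×4 + 8×4 + 4×4 + 14×2 + 8×3 = 114
Alice: 3×3 + 2×1 + 8×2 + 4×1 + 14×4 + 8×2 = 103
Jamal: 3×1 + 2×3 + 8×3 + 4×2 + 14×1 + 8×1 = 63

Omar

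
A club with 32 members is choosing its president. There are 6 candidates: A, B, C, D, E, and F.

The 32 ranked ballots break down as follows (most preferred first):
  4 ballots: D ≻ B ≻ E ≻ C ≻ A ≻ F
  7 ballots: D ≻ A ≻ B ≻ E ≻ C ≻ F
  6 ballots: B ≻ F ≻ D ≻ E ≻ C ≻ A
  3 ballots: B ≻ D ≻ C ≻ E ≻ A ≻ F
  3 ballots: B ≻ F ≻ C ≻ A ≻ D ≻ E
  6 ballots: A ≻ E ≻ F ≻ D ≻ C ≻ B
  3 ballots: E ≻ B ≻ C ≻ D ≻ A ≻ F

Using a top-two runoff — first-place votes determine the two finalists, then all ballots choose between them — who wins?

Round 1 first-place votes: A 6, B 12, C 0, D 11, E 3, F 0. B and D advance.
Runoff: B is ranked above D on 15 ballots, D above B on 17.

D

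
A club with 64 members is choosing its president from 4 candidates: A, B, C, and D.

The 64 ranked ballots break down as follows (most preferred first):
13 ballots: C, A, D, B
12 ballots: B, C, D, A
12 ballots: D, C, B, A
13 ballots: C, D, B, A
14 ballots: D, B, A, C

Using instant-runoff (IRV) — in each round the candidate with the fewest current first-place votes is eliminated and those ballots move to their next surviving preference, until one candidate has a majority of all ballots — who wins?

C

Round 1: A 0, B 12, C 26, D 26. A eliminated.
Round 2: B 12, C 26, D 26. B eliminated.
Round 3: C 38, D 26. C has a majority (≥33).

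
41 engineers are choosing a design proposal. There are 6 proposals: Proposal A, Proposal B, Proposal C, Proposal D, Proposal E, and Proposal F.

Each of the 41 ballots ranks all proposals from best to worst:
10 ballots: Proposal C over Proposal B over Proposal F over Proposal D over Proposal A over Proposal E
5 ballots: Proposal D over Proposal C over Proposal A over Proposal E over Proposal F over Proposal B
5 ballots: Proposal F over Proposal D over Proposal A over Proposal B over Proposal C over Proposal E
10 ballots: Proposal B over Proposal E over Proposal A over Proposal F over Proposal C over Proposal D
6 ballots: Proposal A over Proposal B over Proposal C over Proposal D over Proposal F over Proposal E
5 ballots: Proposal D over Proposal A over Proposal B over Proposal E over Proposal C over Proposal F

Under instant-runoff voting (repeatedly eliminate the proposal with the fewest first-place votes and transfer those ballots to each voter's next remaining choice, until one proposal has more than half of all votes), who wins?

Proposal B

Round 1: Proposal A 6, Proposal B 10, Proposal C 10, Proposal D 10, Proposal E 0, Proposal F 5. Proposal E eliminated.
Round 2: Proposal A 6, Proposal B 10, Proposal C 10, Proposal D 10, Proposal F 5. Proposal F eliminated.
Round 3: Proposal A 6, Proposal B 10, Proposal C 10, Proposal D 15. Proposal A eliminated.
Round 4: Proposal B 16, Proposal C 10, Proposal D 15. Proposal C eliminated.
Round 5: Proposal B 26, Proposal D 15. Proposal B has a majority (≥21).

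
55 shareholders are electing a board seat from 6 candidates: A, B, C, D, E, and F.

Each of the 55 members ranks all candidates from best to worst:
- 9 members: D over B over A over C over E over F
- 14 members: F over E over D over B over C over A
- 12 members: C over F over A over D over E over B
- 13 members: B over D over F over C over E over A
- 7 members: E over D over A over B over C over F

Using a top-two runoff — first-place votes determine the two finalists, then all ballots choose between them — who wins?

Round 1 first-place votes: A 0, B 13, C 12, D 9, E 7, F 14. F and B advance.
Runoff: F is ranked above B on 26 ballots, B above F on 29.

B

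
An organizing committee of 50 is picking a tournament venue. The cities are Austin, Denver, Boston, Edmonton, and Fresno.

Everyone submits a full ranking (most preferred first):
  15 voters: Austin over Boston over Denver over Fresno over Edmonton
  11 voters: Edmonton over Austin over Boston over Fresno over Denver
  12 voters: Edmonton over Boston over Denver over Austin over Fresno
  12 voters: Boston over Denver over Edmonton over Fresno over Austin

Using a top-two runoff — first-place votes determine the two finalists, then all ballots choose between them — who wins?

Round 1 first-place votes: Austin 15, Denver 0, Boston 12, Edmonton 23, Fresno 0. Edmonton and Austin advance.
Runoff: Edmonton is ranked above Austin on 35 ballots, Austin above Edmonton on 15.

Edmonton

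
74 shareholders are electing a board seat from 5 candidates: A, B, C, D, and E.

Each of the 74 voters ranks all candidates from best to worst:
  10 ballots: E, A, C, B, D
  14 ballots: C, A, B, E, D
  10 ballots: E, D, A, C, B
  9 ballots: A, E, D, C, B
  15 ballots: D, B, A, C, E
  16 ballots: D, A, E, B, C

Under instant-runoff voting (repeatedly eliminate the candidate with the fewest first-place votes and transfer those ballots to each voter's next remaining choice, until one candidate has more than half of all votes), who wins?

E

Round 1: A 9, B 0, C 14, D 31, E 20. B eliminated.
Round 2: A 9, C 14, D 31, E 20. A eliminated.
Round 3: C 14, D 31, E 29. C eliminated.
Round 4: D 31, E 43. E has a majority (≥38).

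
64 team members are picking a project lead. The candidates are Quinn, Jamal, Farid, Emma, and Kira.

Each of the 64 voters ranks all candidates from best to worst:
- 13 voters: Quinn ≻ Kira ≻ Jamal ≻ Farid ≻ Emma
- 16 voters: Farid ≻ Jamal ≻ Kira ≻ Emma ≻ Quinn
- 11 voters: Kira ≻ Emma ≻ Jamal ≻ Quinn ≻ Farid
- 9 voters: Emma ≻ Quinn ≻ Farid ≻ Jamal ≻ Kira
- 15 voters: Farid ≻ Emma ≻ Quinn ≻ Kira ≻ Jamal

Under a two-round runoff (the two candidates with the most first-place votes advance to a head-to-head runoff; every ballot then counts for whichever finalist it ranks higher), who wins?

Round 1 first-place votes: Quinn 13, Jamal 0, Farid 31, Emma 9, Kira 11. Farid and Quinn advance.
Runoff: Farid is ranked above Quinn on 31 ballots, Quinn above Farid on 33.

Quinn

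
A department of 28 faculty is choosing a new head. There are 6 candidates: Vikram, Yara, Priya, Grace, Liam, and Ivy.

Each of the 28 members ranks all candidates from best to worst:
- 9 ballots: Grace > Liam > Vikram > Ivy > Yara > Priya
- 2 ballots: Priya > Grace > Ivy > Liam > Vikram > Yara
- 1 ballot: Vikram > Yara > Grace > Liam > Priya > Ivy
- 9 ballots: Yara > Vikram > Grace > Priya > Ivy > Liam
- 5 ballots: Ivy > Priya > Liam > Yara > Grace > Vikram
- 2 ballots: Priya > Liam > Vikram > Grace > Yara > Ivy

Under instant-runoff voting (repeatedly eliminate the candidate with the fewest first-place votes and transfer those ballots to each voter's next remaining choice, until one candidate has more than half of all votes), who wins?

Yara

Round 1: Vikram 1, Yara 9, Priya 4, Grace 9, Liam 0, Ivy 5. Liam eliminated.
Round 2: Vikram 1, Yara 9, Priya 4, Grace 9, Ivy 5. Vikram eliminated.
Round 3: Yara 10, Priya 4, Grace 9, Ivy 5. Priya eliminated.
Round 4: Yara 10, Grace 13, Ivy 5. Ivy eliminated.
Round 5: Yara 15, Grace 13. Yara has a majority (≥15).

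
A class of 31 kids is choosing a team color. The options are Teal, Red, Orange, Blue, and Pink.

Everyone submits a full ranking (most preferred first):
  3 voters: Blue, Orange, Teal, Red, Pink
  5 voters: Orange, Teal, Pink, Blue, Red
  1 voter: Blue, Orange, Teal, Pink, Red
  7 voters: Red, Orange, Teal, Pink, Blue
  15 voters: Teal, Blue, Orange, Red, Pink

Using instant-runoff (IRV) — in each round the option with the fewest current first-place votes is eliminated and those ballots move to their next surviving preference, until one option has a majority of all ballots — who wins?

Orange

Round 1: Teal 15, Red 7, Orange 5, Blue 4, Pink 0. Pink eliminated.
Round 2: Teal 15, Red 7, Orange 5, Blue 4. Blue eliminated.
Round 3: Teal 15, Red 7, Orange 9. Red eliminated.
Round 4: Teal 15, Orange 16. Orange has a majority (≥16).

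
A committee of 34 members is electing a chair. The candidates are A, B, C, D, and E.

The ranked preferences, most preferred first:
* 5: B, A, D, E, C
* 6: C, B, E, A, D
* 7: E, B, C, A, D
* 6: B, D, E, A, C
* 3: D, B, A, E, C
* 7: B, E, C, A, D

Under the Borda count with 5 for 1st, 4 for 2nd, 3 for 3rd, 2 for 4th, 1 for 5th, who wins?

A: 5×4 + 6×2 + 7×2 + 6×2 + 3×3 + 7×2 = 81
B: 5×5 + 6×4 + 7×4 + 6×5 + 3×4 + 7×5 = 154
C: 5×1 + 6×5 + 7×3 + 6×1 + 3×1 + 7×3 = 86
D: 5×3 + 6×1 + 7×1 + 6×4 + 3×5 + 7×1 = 74
E: 5×2 + 6×3 + 7×5 + 6×3 + 3×2 + 7×4 = 115

B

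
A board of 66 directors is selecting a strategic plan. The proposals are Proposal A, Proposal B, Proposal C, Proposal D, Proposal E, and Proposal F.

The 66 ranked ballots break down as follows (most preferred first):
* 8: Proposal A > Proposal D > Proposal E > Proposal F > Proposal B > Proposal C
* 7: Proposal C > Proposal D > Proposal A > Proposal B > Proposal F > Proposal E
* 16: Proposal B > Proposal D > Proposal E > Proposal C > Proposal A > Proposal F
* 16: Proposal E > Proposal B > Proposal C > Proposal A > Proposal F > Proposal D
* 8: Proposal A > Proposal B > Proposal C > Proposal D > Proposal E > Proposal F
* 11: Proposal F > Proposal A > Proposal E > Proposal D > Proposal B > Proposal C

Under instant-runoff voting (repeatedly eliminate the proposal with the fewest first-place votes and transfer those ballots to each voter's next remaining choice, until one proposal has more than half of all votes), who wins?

Proposal A

Round 1: Proposal A 16, Proposal B 16, Proposal C 7, Proposal D 0, Proposal E 16, Proposal F 11. Proposal D eliminated.
Round 2: Proposal A 16, Proposal B 16, Proposal C 7, Proposal E 16, Proposal F 11. Proposal C eliminated.
Round 3: Proposal A 23, Proposal B 16, Proposal E 16, Proposal F 11. Proposal F eliminated.
Round 4: Proposal A 34, Proposal B 16, Proposal E 16. Proposal A has a majority (≥34).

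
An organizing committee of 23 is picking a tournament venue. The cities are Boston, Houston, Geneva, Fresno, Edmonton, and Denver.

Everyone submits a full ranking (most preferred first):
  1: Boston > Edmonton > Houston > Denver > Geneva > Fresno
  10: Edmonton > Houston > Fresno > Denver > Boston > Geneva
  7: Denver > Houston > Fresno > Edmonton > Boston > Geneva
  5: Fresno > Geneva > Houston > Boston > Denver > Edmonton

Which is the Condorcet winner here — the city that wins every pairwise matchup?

Houston vs Boston: 22–1
Houston vs Geneva: 18–5
Houston vs Fresno: 18–5
Houston vs Edmonton: 12–11
Houston vs Denver: 16–7
Houston beats every other city.

Houston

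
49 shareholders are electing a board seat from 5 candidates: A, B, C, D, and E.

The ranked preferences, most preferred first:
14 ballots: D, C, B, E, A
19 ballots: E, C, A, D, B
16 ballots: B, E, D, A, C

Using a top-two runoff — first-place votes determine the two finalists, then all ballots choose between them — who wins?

Round 1 first-place votes: A 0, B 16, C 0, D 14, E 19. E and B advance.
Runoff: E is ranked above B on 19 ballots, B above E on 30.

B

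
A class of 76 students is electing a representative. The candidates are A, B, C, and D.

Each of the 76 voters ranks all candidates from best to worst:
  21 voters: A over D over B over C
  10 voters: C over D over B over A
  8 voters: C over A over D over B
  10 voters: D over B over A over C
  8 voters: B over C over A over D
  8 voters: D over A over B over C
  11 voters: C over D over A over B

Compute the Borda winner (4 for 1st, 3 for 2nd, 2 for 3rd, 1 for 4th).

D

A: 21×4 + 10×1 + 8×3 + 10×2 + 8×2 + 8×3 + 11×2 = 200
B: 21×2 + 10×2 + 8×1 + 10×3 + 8×4 + 8×2 + 11×1 = 159
C: 21×1 + 10×4 + 8×4 + 10×1 + 8×3 + 8×1 + 11×4 = 179
D: 21×3 + 10×3 + 8×2 + 10×4 + 8×1 + 8×4 + 11×3 = 222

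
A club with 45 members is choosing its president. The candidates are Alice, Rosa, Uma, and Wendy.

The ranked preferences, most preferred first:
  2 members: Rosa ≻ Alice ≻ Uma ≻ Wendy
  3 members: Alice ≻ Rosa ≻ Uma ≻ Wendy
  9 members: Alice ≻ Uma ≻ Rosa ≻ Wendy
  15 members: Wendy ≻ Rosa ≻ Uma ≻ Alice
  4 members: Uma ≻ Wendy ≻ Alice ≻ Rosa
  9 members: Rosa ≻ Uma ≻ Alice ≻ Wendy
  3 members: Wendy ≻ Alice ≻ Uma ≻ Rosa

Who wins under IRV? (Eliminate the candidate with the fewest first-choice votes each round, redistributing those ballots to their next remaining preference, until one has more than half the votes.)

Round 1: Alice 12, Rosa 11, Uma 4, Wendy 18. Uma eliminated.
Round 2: Alice 12, Rosa 11, Wendy 22. Rosa eliminated.
Round 3: Alice 23, Wendy 22. Alice has a majority (≥23).

Alice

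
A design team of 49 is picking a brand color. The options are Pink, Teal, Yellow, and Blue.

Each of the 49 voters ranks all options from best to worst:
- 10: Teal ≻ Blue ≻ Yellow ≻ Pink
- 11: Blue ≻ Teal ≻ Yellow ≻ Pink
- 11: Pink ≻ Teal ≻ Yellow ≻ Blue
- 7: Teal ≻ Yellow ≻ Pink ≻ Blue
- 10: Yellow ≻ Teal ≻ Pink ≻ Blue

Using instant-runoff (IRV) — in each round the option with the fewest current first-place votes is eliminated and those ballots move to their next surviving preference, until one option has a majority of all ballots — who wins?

Round 1: Pink 11, Teal 17, Yellow 10, Blue 11. Yellow eliminated.
Round 2: Pink 11, Teal 27, Blue 11. Teal has a majority (≥25).

Teal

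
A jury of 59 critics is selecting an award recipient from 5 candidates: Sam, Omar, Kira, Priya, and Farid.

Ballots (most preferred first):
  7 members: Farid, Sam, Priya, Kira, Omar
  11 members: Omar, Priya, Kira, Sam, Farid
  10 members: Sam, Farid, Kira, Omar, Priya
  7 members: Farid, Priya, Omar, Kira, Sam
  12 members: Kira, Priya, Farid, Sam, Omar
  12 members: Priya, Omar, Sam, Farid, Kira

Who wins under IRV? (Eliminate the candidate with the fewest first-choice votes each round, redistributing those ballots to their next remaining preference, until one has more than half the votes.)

Priya

Round 1: Sam 10, Omar 11, Kira 12, Priya 12, Farid 14. Sam eliminated.
Round 2: Omar 11, Kira 12, Priya 12, Farid 24. Omar eliminated.
Round 3: Kira 12, Priya 23, Farid 24. Kira eliminated.
Round 4: Priya 35, Farid 24. Priya has a majority (≥30).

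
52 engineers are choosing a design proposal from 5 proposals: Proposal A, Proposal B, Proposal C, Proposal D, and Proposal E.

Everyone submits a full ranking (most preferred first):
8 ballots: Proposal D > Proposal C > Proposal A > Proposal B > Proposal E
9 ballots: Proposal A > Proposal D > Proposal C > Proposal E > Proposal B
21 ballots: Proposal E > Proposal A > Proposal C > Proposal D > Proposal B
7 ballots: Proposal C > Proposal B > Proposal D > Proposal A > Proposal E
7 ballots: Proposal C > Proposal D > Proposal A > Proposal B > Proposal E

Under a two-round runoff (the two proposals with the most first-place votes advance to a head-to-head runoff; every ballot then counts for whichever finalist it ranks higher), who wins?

Proposal C

Round 1 first-place votes: Proposal A 9, Proposal B 0, Proposal C 14, Proposal D 8, Proposal E 21. Proposal E and Proposal C advance.
Runoff: Proposal E is ranked above Proposal C on 21 ballots, Proposal C above Proposal E on 31.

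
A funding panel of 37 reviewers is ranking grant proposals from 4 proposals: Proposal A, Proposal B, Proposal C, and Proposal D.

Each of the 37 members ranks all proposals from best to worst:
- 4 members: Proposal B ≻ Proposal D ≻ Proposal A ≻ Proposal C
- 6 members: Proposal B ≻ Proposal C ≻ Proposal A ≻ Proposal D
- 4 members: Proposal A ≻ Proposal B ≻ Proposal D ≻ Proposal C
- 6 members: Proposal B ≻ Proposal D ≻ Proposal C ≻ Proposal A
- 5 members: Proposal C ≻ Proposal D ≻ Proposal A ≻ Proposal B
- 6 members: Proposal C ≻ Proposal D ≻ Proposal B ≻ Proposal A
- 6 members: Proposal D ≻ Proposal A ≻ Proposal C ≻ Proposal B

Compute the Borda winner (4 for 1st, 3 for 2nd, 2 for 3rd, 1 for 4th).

Proposal A: 4×2 + 6×2 + 4×4 + 6×1 + 5×2 + 6×1 + 6×3 = 76
Proposal B: 4×4 + 6×4 + 4×3 + 6×4 + 5×1 + 6×2 + 6×1 = 99
Proposal C: 4×1 + 6×3 + 4×1 + 6×2 + 5×4 + 6×4 + 6×2 = 94
Proposal D: 4×3 + 6×1 + 4×2 + 6×3 + 5×3 + 6×3 + 6×4 = 101

Proposal D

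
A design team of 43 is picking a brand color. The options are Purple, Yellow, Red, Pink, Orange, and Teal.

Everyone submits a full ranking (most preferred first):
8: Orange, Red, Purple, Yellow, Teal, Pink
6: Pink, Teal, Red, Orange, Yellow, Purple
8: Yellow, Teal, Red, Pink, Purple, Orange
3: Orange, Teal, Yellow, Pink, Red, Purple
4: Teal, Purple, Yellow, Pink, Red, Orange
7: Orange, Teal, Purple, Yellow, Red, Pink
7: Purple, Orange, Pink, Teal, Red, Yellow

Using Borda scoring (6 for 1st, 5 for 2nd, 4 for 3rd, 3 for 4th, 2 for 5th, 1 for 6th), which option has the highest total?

Purple: 8×4 + 6×1 + 8×2 + 3×1 + 4×5 + 7×4 + 7×6 = 147
Yellow: 8×3 + 6×2 + 8×6 + 3×4 + 4×4 + 7×3 + 7×1 = 140
Red: 8×5 + 6×4 + 8×4 + 3×2 + 4×2 + 7×2 + 7×2 = 138
Pink: 8×1 + 6×6 + 8×3 + 3×3 + 4×3 + 7×1 + 7×4 = 124
Orange: 8×6 + 6×3 + 8×1 + 3×6 + 4×1 + 7×6 + 7×5 = 173
Teal: 8×2 + 6×5 + 8×5 + 3×5 + 4×6 + 7×5 + 7×3 = 181

Teal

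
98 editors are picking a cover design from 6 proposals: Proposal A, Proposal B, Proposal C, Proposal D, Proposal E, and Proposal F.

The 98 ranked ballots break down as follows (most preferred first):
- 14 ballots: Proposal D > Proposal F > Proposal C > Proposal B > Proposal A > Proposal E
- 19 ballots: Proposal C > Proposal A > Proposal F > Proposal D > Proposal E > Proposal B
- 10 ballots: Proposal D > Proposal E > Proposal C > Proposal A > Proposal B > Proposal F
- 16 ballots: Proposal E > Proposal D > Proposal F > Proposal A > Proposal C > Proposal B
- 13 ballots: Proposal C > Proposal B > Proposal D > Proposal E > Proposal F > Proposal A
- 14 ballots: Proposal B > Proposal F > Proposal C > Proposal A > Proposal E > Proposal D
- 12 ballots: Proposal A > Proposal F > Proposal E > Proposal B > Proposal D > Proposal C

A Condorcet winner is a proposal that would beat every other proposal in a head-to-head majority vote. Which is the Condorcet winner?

Proposal D vs Proposal A: 53–45
Proposal D vs Proposal B: 59–39
Proposal D vs Proposal C: 52–46
Proposal D vs Proposal E: 56–42
Proposal D vs Proposal F: 53–45
Proposal D beats every other proposal.

Proposal D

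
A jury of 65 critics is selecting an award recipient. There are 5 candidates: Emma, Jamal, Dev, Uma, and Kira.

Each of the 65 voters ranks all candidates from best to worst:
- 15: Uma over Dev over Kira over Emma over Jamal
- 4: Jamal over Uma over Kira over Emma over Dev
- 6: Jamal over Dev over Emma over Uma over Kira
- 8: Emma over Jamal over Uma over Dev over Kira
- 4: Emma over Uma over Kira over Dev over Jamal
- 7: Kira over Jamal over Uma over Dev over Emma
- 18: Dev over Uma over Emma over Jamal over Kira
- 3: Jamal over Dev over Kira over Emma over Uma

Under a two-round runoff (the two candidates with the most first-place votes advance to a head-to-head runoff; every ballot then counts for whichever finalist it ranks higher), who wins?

Round 1 first-place votes: Emma 12, Jamal 13, Dev 18, Uma 15, Kira 7. Dev and Uma advance.
Runoff: Dev is ranked above Uma on 27 ballots, Uma above Dev on 38.

Uma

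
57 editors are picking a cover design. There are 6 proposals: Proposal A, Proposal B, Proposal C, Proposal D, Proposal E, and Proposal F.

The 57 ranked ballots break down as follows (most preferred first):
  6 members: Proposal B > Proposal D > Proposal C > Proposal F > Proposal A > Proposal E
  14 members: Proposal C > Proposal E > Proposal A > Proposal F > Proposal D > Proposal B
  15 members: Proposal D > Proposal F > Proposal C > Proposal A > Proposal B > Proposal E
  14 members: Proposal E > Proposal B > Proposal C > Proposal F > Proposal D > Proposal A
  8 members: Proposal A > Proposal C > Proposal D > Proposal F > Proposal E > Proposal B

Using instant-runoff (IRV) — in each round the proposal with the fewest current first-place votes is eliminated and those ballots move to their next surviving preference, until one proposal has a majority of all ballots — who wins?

Proposal C

Round 1: Proposal A 8, Proposal B 6, Proposal C 14, Proposal D 15, Proposal E 14, Proposal F 0. Proposal F eliminated.
Round 2: Proposal A 8, Proposal B 6, Proposal C 14, Proposal D 15, Proposal E 14. Proposal B eliminated.
Round 3: Proposal A 8, Proposal C 14, Proposal D 21, Proposal E 14. Proposal A eliminated.
Round 4: Proposal C 22, Proposal D 21, Proposal E 14. Proposal E eliminated.
Round 5: Proposal C 36, Proposal D 21. Proposal C has a majority (≥29).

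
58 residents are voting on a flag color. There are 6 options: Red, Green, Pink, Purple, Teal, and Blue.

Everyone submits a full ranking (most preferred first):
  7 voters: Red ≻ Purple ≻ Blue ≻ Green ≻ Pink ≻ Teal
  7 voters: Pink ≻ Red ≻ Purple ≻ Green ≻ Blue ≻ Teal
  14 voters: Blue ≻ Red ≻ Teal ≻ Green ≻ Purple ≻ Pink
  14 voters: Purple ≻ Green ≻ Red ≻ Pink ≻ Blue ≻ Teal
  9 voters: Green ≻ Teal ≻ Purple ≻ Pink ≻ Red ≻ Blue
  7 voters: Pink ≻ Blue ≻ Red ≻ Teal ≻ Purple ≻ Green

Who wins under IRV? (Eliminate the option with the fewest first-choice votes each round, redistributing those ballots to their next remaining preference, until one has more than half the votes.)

Purple

Round 1: Red 7, Green 9, Pink 14, Purple 14, Teal 0, Blue 14. Teal eliminated.
Round 2: Red 7, Green 9, Pink 14, Purple 14, Blue 14. Red eliminated.
Round 3: Green 9, Pink 14, Purple 21, Blue 14. Green eliminated.
Round 4: Pink 14, Purple 30, Blue 14. Purple has a majority (≥30).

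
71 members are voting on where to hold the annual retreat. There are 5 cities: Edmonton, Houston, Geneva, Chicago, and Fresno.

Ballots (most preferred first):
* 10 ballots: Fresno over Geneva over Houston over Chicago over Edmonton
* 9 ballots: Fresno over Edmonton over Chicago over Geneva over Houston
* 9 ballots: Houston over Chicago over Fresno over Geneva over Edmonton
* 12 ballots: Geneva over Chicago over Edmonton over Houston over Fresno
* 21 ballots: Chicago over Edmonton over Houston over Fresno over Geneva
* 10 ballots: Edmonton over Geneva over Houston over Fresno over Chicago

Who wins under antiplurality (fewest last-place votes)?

Houston

Last-place votes: Edmonton 19, Houston 9, Geneva 21, Chicago 10, Fresno 12.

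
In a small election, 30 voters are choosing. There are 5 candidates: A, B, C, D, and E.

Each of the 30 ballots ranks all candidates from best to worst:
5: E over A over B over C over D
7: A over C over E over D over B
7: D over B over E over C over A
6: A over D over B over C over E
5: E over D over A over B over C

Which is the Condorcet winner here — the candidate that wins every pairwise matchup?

E vs A: 17–13
E vs B: 17–13
E vs C: 17–13
E vs D: 17–13
E beats every other candidate.

E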